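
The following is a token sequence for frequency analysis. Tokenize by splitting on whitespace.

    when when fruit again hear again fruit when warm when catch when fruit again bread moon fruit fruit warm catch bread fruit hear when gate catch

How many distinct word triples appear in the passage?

23

26 tokens → 24 trigram windows in total.
Repeated trigrams (each contributes count−1 duplicates):
  when fruit again: 2
1 duplicate windows → 24 − 1 = 23 distinct.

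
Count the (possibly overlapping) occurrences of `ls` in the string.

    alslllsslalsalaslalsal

4

Sliding a length-2 window over the 22 characters (21 positions):
  position 2–3: ls
  position 6–7: ls
  position 11–12: ls
  position 19–20: ls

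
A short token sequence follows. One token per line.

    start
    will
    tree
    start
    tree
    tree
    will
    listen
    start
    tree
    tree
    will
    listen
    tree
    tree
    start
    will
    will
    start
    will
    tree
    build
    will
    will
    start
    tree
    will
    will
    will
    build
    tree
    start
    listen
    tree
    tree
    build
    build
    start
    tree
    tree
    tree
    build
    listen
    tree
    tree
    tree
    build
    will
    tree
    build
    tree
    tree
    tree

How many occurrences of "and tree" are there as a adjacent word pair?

Scanning the 52 overlapping bigram windows for "and tree":
  (none found)

0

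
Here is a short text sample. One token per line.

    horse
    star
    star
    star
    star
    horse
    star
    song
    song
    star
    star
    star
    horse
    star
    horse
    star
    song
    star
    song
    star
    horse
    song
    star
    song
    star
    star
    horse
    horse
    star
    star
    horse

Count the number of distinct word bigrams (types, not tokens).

31 tokens → 30 bigram windows in total.
Repeated bigrams (each contributes count−1 duplicates):
  star star: 7
  star horse: 6
  horse star: 5
  song star: 5
  star song: 4
22 duplicate windows → 30 − 22 = 8 distinct.

8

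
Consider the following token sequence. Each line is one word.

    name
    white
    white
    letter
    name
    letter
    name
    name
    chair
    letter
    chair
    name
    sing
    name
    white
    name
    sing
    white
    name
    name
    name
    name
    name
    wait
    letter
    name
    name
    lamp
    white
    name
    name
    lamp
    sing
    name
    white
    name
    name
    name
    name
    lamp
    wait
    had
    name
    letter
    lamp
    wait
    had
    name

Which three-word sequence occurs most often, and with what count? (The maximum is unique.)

"name name name", 5 times

Trigram frequencies (highest first):
  name name name: 5
  white name name: 3
  name name lamp: 3
  letter name name: 2
  sing name white: 2
  name white name: 2
  … (27 more, each ≤ 2)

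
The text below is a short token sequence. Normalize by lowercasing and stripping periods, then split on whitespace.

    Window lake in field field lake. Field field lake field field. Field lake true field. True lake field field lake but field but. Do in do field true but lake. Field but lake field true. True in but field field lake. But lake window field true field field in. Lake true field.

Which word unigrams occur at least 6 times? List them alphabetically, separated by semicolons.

Unigram counts meeting the condition (at least 6 times):
  but: 6
  field: 20
  lake: 11
  true: 7

but; field; lake; true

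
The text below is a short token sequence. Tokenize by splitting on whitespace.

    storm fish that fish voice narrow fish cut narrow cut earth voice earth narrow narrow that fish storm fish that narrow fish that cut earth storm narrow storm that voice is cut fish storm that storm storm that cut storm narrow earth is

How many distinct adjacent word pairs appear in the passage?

31

43 tokens → 42 bigram windows in total.
Repeated bigrams (each contributes count−1 duplicates):
  fish that: 3
  storm that: 3
  cut earth: 2
  fish storm: 2
  narrow fish: 2
  storm fish: 2
  storm narrow: 2
  that cut: 2
  … (1 more repeated)
11 duplicate windows → 42 − 11 = 31 distinct.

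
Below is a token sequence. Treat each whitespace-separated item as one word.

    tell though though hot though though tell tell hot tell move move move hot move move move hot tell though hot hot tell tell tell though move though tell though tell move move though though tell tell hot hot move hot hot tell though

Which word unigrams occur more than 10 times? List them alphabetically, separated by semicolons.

tell; though

Unigram counts meeting the condition (more than 10 times):
  tell: 13
  though: 11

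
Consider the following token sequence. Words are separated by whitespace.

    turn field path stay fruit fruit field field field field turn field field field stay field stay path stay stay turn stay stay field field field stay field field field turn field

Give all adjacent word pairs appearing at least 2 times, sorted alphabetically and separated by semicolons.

Bigram counts meeting the condition (at least 2 times):
  field field: 9
  field stay: 3
  field turn: 2
  path stay: 2
  stay field: 3
  stay stay: 2
  turn field: 3

field field; field stay; field turn; path stay; stay field; stay stay; turn field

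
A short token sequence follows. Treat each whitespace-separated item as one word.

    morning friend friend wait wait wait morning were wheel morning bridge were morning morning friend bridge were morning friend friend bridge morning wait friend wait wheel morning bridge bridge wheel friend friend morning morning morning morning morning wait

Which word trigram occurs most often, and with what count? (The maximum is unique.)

Trigram frequencies (highest first):
  morning morning morning: 3
  morning friend friend: 2
  wheel morning bridge: 2
  bridge were morning: 2
  friend friend wait: 1
  friend wait wait: 1
  … (25 more, each ≤ 1)

"morning morning morning", 3 times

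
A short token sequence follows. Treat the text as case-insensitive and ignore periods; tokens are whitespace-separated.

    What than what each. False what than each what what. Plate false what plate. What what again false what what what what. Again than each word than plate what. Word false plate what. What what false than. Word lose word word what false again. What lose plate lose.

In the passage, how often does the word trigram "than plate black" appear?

0

Scanning the 46 overlapping trigram windows for "than plate black":
  (none found)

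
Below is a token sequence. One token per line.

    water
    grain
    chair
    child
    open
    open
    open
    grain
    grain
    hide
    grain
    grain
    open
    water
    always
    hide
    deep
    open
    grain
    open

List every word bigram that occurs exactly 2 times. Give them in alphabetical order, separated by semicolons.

Bigram counts meeting the condition (exactly 2 times):
  grain grain: 2
  grain open: 2
  open grain: 2
  open open: 2

grain grain; grain open; open grain; open open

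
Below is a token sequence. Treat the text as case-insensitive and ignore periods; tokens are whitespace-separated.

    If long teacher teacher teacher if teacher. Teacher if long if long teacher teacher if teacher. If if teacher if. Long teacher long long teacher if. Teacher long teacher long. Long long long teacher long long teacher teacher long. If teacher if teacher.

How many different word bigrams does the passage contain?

43 tokens → 42 bigram windows in total.
Repeated bigrams (each contributes count−1 duplicates):
  long teacher: 7
  teacher if: 7
  if teacher: 6
  long long: 5
  teacher long: 5
  teacher teacher: 5
  if long: 4
  long if: 2
33 duplicate windows → 42 − 33 = 9 distinct.

9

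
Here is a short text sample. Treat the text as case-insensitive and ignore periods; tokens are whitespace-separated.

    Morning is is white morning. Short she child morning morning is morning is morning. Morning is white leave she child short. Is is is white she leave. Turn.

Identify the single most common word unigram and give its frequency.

Unigram frequencies (highest first):
  is: 8
  morning: 7
  white: 3
  she: 3
  short: 2
  child: 2
  … (2 more, each ≤ 2)

"is", 8 times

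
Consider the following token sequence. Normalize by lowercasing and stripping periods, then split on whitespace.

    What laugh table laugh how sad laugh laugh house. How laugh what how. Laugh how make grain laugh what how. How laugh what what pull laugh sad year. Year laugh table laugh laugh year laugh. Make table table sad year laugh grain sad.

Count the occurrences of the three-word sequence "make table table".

Scanning the 41 overlapping trigram windows for "make table table":
  position 36–38: make table table

1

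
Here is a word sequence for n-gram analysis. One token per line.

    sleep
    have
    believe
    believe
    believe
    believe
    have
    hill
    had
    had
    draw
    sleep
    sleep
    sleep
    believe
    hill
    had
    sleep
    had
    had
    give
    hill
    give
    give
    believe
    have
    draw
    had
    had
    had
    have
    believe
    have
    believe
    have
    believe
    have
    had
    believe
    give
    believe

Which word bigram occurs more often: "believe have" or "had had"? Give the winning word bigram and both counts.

"believe have" (5 vs 4)

"believe have": 5 occurrences
"had had": 4 occurrences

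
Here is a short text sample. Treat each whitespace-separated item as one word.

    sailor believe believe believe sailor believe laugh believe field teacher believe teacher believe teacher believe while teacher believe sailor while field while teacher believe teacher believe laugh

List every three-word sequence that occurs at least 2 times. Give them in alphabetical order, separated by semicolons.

believe teacher believe; teacher believe teacher; while teacher believe

Trigram counts meeting the condition (at least 2 times):
  believe teacher believe: 3
  teacher believe teacher: 3
  while teacher believe: 2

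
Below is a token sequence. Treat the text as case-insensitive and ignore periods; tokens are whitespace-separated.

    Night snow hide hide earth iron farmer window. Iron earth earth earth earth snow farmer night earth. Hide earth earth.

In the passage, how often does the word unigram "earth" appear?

8

Scanning the 20 tokens for "earth":
  position 5: earth
  position 10: earth
  position 11: earth
  position 12: earth
  position 13: earth
  position 17: earth
  position 19: earth
  position 20: earth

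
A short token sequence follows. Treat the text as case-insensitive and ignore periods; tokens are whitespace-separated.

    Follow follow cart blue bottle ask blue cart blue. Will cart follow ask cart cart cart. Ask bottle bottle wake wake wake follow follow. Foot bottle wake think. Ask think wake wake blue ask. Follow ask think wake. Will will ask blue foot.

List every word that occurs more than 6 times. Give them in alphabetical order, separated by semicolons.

ask; wake

Unigram counts meeting the condition (more than 6 times):
  ask: 7
  wake: 7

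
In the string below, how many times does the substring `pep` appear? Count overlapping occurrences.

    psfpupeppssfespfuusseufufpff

1

Sliding a length-3 window over the 28 characters (26 positions):
  position 6–8: pep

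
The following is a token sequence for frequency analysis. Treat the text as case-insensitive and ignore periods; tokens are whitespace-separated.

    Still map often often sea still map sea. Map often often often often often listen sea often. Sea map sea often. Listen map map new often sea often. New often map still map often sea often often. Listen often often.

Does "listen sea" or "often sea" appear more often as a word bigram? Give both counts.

"listen sea": 1 occurrence
"often sea": 4 occurrences

"often sea" (4 vs 1)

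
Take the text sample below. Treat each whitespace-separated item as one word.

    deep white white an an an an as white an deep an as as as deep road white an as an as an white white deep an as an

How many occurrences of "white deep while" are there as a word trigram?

Scanning the 27 overlapping trigram windows for "white deep while":
  (none found)

0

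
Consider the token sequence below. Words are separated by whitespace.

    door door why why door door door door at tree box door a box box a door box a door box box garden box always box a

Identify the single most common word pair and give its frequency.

Bigram frequencies (highest first):
  door door: 4
  box a: 3
  box box: 2
  a door: 2
  door box: 2
  door why: 1
  … (12 more, each ≤ 1)

"door door", 4 times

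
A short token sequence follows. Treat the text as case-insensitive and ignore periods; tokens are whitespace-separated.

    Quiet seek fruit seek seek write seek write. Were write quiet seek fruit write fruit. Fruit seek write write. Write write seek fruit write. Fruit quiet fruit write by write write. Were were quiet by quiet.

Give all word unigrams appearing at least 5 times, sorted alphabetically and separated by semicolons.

Unigram counts meeting the condition (at least 5 times):
  fruit: 7
  quiet: 5
  seek: 7
  write: 12

fruit; quiet; seek; write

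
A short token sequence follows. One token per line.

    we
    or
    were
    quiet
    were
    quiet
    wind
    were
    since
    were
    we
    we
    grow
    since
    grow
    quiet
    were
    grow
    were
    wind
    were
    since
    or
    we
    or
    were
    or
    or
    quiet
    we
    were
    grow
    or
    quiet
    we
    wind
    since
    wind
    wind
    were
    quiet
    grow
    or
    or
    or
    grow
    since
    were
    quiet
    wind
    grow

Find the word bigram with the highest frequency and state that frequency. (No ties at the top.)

Bigram frequencies (highest first):
  were quiet: 4
  wind were: 3
  or or: 3
  we or: 2
  or were: 2
  quiet were: 2
  … (26 more, each ≤ 2)

"were quiet", 4 times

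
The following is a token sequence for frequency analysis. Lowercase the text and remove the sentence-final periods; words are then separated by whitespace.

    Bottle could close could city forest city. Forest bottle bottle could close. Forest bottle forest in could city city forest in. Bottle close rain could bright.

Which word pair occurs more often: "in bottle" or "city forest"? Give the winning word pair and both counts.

"city forest" (3 vs 1)

"in bottle": 1 occurrence
"city forest": 3 occurrences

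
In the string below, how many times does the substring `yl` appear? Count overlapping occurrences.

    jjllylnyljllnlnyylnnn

3

Sliding a length-2 window over the 21 characters (20 positions):
  position 5–6: yl
  position 8–9: yl
  position 17–18: yl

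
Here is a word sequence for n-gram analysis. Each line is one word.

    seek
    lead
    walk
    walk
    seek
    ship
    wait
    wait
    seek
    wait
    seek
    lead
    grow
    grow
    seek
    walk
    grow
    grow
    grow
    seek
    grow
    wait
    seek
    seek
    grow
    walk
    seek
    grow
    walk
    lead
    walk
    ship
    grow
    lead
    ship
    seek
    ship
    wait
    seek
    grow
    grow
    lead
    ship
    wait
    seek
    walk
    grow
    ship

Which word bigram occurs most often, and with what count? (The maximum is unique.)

"wait seek", 5 times

Bigram frequencies (highest first):
  wait seek: 5
  grow grow: 4
  seek grow: 4
  ship wait: 3
  seek lead: 2
  lead walk: 2
  … (19 more, each ≤ 2)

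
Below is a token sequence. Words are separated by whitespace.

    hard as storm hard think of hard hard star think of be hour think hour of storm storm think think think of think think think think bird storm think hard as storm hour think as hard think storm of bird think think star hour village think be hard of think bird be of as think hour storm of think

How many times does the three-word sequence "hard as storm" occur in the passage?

2

Scanning the 57 overlapping trigram windows for "hard as storm":
  position 1–3: hard as storm
  position 30–32: hard as storm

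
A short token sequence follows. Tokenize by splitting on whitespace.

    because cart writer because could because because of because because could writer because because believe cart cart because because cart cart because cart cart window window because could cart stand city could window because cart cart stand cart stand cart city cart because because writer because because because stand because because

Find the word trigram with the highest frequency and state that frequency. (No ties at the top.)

Trigram frequencies (highest first):
  because cart cart: 3
  writer because because: 2
  cart cart because: 2
  cart because because: 2
  cart stand cart: 2
  because cart writer: 1
  … (37 more, each ≤ 1)

"because cart cart", 3 times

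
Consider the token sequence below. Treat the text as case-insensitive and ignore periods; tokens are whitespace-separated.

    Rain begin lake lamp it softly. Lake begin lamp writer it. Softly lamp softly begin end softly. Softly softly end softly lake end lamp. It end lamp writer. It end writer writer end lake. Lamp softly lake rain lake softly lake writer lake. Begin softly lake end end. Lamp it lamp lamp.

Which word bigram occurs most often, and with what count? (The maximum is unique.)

"softly lake", 5 times

Bigram frequencies (highest first):
  softly lake: 5
  lamp it: 3
  end lamp: 3
  lake lamp: 2
  it softly: 2
  lake begin: 2
  … (27 more, each ≤ 2)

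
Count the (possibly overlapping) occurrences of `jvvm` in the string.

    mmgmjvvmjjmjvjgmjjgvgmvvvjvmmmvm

1

Sliding a length-4 window over the 32 characters (29 positions):
  position 5–8: jvvm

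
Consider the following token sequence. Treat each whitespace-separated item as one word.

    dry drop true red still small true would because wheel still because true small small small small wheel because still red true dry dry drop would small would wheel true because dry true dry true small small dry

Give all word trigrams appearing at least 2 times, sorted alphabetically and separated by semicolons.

small small small; true small small

Trigram counts meeting the condition (at least 2 times):
  small small small: 2
  true small small: 2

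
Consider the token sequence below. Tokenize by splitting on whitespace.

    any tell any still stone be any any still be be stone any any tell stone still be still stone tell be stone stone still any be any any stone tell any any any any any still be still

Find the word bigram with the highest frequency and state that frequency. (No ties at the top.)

"any any", 7 times

Bigram frequencies (highest first):
  any any: 7
  any still: 3
  still be: 3
  any tell: 2
  tell any: 2
  still stone: 2
  … (14 more, each ≤ 2)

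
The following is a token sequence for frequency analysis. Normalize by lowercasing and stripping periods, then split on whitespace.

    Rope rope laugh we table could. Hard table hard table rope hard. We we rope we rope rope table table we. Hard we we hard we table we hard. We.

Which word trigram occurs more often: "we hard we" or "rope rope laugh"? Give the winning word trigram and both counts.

"we hard we" (3 vs 1)

"we hard we": 3 occurrences
"rope rope laugh": 1 occurrence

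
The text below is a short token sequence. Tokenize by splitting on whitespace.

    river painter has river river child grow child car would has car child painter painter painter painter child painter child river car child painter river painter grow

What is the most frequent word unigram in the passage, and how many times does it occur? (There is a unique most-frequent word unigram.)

Unigram frequencies (highest first):
  painter: 8
  child: 6
  river: 5
  car: 3
  has: 2
  grow: 2
  … (1 more, each ≤ 1)

"painter", 8 times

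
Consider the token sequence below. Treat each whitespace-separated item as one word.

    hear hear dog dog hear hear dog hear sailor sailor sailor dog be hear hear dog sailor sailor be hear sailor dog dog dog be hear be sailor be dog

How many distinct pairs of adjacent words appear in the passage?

14

30 tokens → 29 bigram windows in total.
Repeated bigrams (each contributes count−1 duplicates):
  be hear: 3
  dog dog: 3
  hear dog: 3
  hear hear: 3
  sailor sailor: 3
  dog be: 2
  dog hear: 2
  hear sailor: 2
  … (2 more repeated)
15 duplicate windows → 29 − 15 = 14 distinct.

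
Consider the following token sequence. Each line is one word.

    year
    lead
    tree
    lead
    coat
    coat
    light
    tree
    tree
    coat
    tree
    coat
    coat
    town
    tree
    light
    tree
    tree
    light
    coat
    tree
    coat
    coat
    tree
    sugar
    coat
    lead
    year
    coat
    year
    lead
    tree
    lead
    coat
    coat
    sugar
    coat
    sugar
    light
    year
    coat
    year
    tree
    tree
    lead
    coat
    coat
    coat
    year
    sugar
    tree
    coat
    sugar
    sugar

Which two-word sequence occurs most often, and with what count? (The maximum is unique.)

"coat coat", 6 times

Bigram frequencies (highest first):
  coat coat: 6
  tree coat: 4
  tree lead: 3
  lead coat: 3
  tree tree: 3
  coat tree: 3
  … (21 more, each ≤ 3)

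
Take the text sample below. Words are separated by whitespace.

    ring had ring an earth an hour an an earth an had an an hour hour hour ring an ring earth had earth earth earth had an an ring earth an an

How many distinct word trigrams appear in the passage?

27

32 tokens → 30 trigram windows in total.
Repeated trigrams (each contributes count−1 duplicates):
  an earth an: 2
  an ring earth: 2
  had an an: 2
3 duplicate windows → 30 − 3 = 27 distinct.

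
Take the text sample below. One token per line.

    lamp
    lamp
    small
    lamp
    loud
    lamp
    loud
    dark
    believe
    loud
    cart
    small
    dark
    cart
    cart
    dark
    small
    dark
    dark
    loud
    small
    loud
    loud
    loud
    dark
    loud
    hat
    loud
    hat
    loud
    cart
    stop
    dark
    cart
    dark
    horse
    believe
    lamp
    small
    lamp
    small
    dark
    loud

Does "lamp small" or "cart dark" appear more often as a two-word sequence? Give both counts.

"lamp small": 3 occurrences
"cart dark": 2 occurrences

"lamp small" (3 vs 2)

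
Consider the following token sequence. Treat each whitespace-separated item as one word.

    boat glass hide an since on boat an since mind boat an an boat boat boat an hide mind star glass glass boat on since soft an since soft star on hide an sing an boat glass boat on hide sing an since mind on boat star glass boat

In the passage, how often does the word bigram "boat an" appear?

3

Scanning the 48 overlapping bigram windows for "boat an":
  position 7–8: boat an
  position 11–12: boat an
  position 16–17: boat an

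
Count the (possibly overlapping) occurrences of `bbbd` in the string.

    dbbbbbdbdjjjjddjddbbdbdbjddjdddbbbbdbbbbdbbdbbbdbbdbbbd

5

Sliding a length-4 window over the 55 characters (52 positions):
  position 4–7: bbbd
  position 33–36: bbbd
  position 38–41: bbbd
  position 45–48: bbbd
  position 52–55: bbbd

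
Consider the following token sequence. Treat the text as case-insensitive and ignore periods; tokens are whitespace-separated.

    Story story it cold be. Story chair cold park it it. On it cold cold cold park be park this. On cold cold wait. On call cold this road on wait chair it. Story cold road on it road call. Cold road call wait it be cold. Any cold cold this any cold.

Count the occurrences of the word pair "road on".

2

Scanning the 52 overlapping bigram windows for "road on":
  position 29–30: road on
  position 36–37: road on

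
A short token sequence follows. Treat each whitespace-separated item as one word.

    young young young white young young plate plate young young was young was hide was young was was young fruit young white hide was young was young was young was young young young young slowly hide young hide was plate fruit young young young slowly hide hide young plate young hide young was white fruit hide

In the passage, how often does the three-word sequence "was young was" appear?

Scanning the 54 overlapping trigram windows for "was young was":
  position 11–13: was young was
  position 15–17: was young was
  position 24–26: was young was
  position 26–28: was young was
  position 28–30: was young was

5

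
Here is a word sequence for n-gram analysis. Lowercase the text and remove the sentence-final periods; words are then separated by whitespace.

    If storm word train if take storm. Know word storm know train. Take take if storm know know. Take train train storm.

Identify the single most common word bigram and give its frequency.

Bigram frequencies (highest first):
  storm know: 3
  if storm: 2
  storm word: 1
  word train: 1
  train if: 1
  if take: 1
  … (12 more, each ≤ 1)

"storm know", 3 times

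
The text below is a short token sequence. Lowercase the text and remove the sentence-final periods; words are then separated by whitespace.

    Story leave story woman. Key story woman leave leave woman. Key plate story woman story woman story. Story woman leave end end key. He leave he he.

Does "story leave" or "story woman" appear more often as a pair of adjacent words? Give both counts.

"story leave": 1 occurrence
"story woman": 5 occurrences

"story woman" (5 vs 1)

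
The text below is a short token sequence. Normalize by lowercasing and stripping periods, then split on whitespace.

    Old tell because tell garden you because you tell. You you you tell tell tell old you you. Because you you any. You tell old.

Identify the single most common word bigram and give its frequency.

Bigram frequencies (highest first):
  you you: 4
  you tell: 3
  you because: 2
  because you: 2
  tell tell: 2
  tell old: 2
  … (9 more, each ≤ 1)

"you you", 4 times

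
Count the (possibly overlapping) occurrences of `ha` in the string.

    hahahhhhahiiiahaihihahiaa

5

Sliding a length-2 window over the 25 characters (24 positions):
  position 1–2: ha
  position 3–4: ha
  position 8–9: ha
  position 15–16: ha
  position 20–21: ha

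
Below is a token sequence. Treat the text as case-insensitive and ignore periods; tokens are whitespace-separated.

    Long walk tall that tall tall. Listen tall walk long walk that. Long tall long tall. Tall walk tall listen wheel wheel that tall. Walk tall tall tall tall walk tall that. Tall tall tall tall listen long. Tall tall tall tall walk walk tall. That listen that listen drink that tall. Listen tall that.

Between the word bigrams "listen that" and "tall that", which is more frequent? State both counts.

"tall that" (4 vs 1)

"listen that": 1 occurrence
"tall that": 4 occurrences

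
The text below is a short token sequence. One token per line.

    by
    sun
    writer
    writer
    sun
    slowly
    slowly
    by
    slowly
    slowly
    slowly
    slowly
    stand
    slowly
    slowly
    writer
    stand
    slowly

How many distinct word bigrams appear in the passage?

18 tokens → 17 bigram windows in total.
Repeated bigrams (each contributes count−1 duplicates):
  slowly slowly: 5
  stand slowly: 2
5 duplicate windows → 17 − 5 = 12 distinct.

12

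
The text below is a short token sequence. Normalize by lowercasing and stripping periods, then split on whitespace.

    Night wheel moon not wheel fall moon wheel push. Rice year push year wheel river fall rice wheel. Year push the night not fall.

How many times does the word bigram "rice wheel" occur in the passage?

Scanning the 23 overlapping bigram windows for "rice wheel":
  position 17–18: rice wheel

1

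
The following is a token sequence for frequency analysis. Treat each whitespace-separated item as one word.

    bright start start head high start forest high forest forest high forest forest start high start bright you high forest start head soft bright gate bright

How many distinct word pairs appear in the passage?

26 tokens → 25 bigram windows in total.
Repeated bigrams (each contributes count−1 duplicates):
  high forest: 3
  forest forest: 2
  forest high: 2
  forest start: 2
  high start: 2
  start head: 2
7 duplicate windows → 25 − 7 = 18 distinct.

18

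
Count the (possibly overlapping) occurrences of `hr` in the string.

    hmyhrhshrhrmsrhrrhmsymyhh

Sliding a length-2 window over the 25 characters (24 positions):
  position 4–5: hr
  position 8–9: hr
  position 10–11: hr
  position 15–16: hr

4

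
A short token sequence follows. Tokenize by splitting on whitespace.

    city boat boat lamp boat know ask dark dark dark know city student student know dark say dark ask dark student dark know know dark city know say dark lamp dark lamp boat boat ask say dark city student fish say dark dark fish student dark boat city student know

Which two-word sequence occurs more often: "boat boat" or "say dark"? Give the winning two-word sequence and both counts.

"say dark" (4 vs 2)

"boat boat": 2 occurrences
"say dark": 4 occurrences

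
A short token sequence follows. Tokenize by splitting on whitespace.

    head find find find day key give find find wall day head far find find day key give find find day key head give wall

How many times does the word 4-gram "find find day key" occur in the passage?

3

Scanning the 22 overlapping 4-gram windows for "find find day key":
  position 3–6: find find day key
  position 14–17: find find day key
  position 19–22: find find day key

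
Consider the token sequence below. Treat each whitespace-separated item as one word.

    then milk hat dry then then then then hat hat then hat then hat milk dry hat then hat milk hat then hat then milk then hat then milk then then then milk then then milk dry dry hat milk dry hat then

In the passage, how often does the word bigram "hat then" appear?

7

Scanning the 42 overlapping bigram windows for "hat then":
  position 10–11: hat then
  position 12–13: hat then
  position 17–18: hat then
  position 21–22: hat then
  position 23–24: hat then
  position 27–28: hat then
  position 42–43: hat then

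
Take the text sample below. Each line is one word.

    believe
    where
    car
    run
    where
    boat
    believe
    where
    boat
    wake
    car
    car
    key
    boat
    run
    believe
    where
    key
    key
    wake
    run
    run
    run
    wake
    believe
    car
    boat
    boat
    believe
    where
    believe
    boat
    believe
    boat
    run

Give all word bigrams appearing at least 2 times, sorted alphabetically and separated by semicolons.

Bigram counts meeting the condition (at least 2 times):
  believe boat: 2
  believe where: 4
  boat believe: 3
  boat run: 2
  run run: 2
  where boat: 2

believe boat; believe where; boat believe; boat run; run run; where boat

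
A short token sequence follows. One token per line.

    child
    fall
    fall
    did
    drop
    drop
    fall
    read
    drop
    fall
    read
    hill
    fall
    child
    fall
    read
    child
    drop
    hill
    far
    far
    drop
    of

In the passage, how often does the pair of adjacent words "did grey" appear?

0

Scanning the 22 overlapping bigram windows for "did grey":
  (none found)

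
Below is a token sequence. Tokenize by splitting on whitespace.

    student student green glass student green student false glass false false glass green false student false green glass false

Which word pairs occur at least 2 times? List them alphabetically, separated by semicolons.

Bigram counts meeting the condition (at least 2 times):
  false glass: 2
  glass false: 2
  green glass: 2
  student false: 2
  student green: 2

false glass; glass false; green glass; student false; student green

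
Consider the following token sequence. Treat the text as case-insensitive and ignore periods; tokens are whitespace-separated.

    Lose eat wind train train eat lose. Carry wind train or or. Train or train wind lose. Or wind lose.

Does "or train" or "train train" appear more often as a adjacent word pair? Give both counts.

"or train": 2 occurrences
"train train": 1 occurrence

"or train" (2 vs 1)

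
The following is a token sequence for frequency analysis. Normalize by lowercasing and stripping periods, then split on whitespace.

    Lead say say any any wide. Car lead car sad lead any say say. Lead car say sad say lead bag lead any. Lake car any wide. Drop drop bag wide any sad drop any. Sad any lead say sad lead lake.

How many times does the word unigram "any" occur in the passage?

Scanning the 42 tokens for "any":
  position 4: any
  position 5: any
  position 12: any
  position 23: any
  position 26: any
  position 32: any
  position 35: any
  position 37: any

8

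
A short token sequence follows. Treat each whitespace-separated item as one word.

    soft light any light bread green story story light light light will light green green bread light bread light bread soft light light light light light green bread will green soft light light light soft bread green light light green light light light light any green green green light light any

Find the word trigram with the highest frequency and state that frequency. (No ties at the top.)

"light light light", 7 times

Trigram frequencies (highest first):
  light light light: 7
  green light light: 3
  bread light bread: 2
  soft light light: 2
  light light green: 2
  light light any: 2
  … (31 more, each ≤ 1)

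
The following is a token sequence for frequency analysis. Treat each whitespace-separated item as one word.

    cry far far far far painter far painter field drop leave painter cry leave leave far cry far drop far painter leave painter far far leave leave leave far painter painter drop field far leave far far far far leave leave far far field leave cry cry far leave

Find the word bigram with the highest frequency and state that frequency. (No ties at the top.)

"far far", 8 times

Bigram frequencies (highest first):
  far far: 8
  far painter: 4
  leave leave: 4
  leave far: 4
  far leave: 4
  cry far: 3
  … (19 more, each ≤ 2)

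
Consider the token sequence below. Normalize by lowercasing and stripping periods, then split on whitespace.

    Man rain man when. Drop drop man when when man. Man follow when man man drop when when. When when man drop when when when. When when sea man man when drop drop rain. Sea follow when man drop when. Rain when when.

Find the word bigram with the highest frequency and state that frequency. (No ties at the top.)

"when when", 9 times

Bigram frequencies (highest first):
  when when: 9
  when man: 4
  man when: 3
  man man: 3
  man drop: 3
  drop when: 3
  … (14 more, each ≤ 2)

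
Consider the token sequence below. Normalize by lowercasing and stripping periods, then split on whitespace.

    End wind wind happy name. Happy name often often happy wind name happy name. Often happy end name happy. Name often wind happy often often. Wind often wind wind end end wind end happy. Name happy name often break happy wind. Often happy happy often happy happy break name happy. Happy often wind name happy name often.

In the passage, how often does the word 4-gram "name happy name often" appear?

5

Scanning the 54 overlapping 4-gram windows for "name happy name often":
  position 5–8: name happy name often
  position 12–15: name happy name often
  position 18–21: name happy name often
  position 35–38: name happy name often
  position 54–57: name happy name often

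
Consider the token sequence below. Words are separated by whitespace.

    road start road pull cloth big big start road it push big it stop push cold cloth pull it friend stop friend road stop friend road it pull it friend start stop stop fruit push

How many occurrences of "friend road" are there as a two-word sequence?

2

Scanning the 34 overlapping bigram windows for "friend road":
  position 22–23: friend road
  position 25–26: friend road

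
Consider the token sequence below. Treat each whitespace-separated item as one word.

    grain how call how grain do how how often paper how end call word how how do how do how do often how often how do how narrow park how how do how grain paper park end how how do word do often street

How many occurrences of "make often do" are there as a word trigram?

0

Scanning the 42 overlapping trigram windows for "make often do":
  (none found)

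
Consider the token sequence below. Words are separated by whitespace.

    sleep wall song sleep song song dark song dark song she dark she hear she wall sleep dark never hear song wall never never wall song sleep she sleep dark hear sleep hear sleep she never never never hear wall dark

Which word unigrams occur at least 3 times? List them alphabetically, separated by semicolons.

dark; hear; never; she; sleep; song; wall

Unigram counts meeting the condition (at least 3 times):
  dark: 6
  hear: 5
  never: 6
  she: 5
  sleep: 7
  song: 7
  wall: 5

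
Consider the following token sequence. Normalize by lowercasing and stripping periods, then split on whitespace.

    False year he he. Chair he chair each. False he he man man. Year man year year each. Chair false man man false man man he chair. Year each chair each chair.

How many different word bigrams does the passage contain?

32 tokens → 31 bigram windows in total.
Repeated bigrams (each contributes count−1 duplicates):
  each chair: 3
  he chair: 3
  man man: 3
  chair each: 2
  false man: 2
  he he: 2
  man year: 2
  year each: 2
11 duplicate windows → 31 − 11 = 20 distinct.

20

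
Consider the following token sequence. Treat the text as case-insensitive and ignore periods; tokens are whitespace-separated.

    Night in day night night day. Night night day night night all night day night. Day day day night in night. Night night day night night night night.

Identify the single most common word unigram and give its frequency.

"night", 17 times

Unigram frequencies (highest first):
  night: 17
  day: 8
  in: 2
  all: 1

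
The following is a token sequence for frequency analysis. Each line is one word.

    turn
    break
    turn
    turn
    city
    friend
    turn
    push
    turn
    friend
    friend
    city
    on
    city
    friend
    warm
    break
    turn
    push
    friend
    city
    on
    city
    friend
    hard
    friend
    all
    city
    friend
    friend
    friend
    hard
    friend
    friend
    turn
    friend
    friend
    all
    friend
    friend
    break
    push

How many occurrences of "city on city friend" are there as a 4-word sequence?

Scanning the 39 overlapping 4-gram windows for "city on city friend":
  position 12–15: city on city friend
  position 21–24: city on city friend

2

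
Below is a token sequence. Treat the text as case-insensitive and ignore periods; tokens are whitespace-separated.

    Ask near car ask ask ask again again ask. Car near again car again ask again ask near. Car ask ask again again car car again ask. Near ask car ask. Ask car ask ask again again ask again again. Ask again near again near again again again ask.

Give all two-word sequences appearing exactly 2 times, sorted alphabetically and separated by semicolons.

Bigram counts meeting the condition (exactly 2 times):
  again car: 2
  again near: 2
  car again: 2
  near car: 2

again car; again near; car again; near car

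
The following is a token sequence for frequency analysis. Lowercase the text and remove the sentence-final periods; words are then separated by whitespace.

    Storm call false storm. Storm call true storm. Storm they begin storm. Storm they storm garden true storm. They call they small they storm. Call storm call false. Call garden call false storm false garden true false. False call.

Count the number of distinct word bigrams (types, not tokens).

39 tokens → 38 bigram windows in total.
Repeated bigrams (each contributes count−1 duplicates):
  storm call: 4
  call false: 3
  storm storm: 3
  storm they: 3
  false call: 2
  false storm: 2
  garden true: 2
  they storm: 2
  … (1 more repeated)
14 duplicate windows → 38 − 14 = 24 distinct.

24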